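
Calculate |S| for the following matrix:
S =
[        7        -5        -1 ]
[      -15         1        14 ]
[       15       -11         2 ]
det(S) = -258

Expand along row 0 (cofactor expansion): det(S) = a*(e*i - f*h) - b*(d*i - f*g) + c*(d*h - e*g), where the 3×3 is [[a, b, c], [d, e, f], [g, h, i]].
Minor M_00 = (1)*(2) - (14)*(-11) = 2 + 154 = 156.
Minor M_01 = (-15)*(2) - (14)*(15) = -30 - 210 = -240.
Minor M_02 = (-15)*(-11) - (1)*(15) = 165 - 15 = 150.
det(S) = (7)*(156) - (-5)*(-240) + (-1)*(150) = 1092 - 1200 - 150 = -258.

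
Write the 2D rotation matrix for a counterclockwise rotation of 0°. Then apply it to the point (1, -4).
R = [[1, 0], [0, 1]]; R·(1, -4) = (1, -4)

Rotation matrix formula: R(θ) = [[cos θ, -sin θ], [sin θ, cos θ]]
For θ = 0°:
cos(0°) = 1
sin(0°) = 0
R = [[1, 0], [0, 1]]
Apply to (1, -4): [1·1 + (0)·-4, 0·1 + 1·-4] = (1, -4)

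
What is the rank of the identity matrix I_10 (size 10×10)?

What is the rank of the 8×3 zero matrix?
rank(I_10) = 10, rank(0) = 0

The identity I_10 has 10 columns that are the standard basis vectors e_1, …, e_10. These are linearly independent, so all 10 columns are pivots and rank(I_10) = 10.
The 8×3 zero matrix has every entry zero, so every row is the zero row and there are no pivots; rank(0) = 0.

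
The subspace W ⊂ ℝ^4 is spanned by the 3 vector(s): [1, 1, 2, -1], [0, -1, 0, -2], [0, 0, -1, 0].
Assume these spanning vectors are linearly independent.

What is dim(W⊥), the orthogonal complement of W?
dim(W⊥) = 1

For any subspace W of ℝ^n, dim(W) + dim(W⊥) = n (the whole-space dimension).
Here the given 3 vectors are linearly independent, so dim(W) = 3.
Thus dim(W⊥) = n - dim(W) = 4 - 3 = 1.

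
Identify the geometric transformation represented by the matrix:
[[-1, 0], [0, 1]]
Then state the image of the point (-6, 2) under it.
reflection across the y-axis; image of (-6, 2) is (6, 2)

This is a symmetric orthogonal matrix with determinant -1, which characterizes a reflection in ℝ².
The matrix [[-1, 0], [0, 1]] represents: reflection across the y-axis.
Applying it to (-6, 2): [-1·-6 + 0·2, 0·-6 + 1·2] = (6, 2).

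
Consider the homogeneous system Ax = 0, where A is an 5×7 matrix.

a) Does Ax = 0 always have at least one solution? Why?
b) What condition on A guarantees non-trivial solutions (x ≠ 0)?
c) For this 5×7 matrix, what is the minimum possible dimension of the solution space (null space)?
a) Yes, x = 0 is always a solution. b) When A has linearly dependent columns (rank < n). c) Minimum nullity = 2.

a) x = 0 satisfies A·0 = 0, so the zero vector is always a solution.
b) Non-trivial solutions exist iff the columns of A are linearly dependent, equivalently rank(A) < n (the number of columns).
c) By rank-nullity, rank(A) + nullity(A) = n = 7. Since A has only 5 rows, rank(A) ≤ 5, so nullity(A) ≥ 7 - 5 = 2.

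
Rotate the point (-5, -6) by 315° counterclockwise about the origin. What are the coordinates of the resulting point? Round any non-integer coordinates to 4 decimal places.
(-7.7782, -0.7071)

Rotation matrix R(θ) = [[cos θ, -sin θ], [sin θ, cos θ]]; for θ = 315°:
R = [[√2/2, √2/2], [-√2/2, √2/2]]
Result: R × [-5, -6]ᵀ = [√2/2·-5 + (√2/2)·-6, -√2/2·-5 + (√2/2)·-6]ᵀ = (-7.7782, -0.7071)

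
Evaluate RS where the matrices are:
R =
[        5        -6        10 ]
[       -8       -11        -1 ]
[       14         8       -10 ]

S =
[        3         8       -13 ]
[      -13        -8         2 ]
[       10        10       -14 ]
RS =
[      193       188      -217 ]
[      109        14        96 ]
[     -162       -52       -26 ]

Matrix multiplication: (RS)[i][j] = sum over k of R[i][k] * S[k][j].
  (RS)[0][0] = (5)*(3) + (-6)*(-13) + (10)*(10) = 193
  (RS)[0][1] = (5)*(8) + (-6)*(-8) + (10)*(10) = 188
  (RS)[0][2] = (5)*(-13) + (-6)*(2) + (10)*(-14) = -217
  (RS)[1][0] = (-8)*(3) + (-11)*(-13) + (-1)*(10) = 109
  (RS)[1][1] = (-8)*(8) + (-11)*(-8) + (-1)*(10) = 14
  (RS)[1][2] = (-8)*(-13) + (-11)*(2) + (-1)*(-14) = 96
  (RS)[2][0] = (14)*(3) + (8)*(-13) + (-10)*(10) = -162
  (RS)[2][1] = (14)*(8) + (8)*(-8) + (-10)*(10) = -52
  (RS)[2][2] = (14)*(-13) + (8)*(2) + (-10)*(-14) = -26
RS =
[      193       188      -217 ]
[      109        14        96 ]
[     -162       -52       -26 ]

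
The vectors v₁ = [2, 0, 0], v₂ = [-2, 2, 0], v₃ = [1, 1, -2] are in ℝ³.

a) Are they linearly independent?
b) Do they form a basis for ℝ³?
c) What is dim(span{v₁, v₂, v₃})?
Yes independent, yes basis, dim = 3

Stack v₁, v₂, v₃ as rows of a 3×3 matrix.
[[2, 0, 0]; [-2, 2, 0]; [1, 1, -2]] is already lower triangular with nonzero diagonal entries (2, 2, -2), so its determinant is the product of the diagonal entries, det = (2)·(2)·(-2) = -8 ≠ 0, and the rows are linearly independent.
Three linearly independent vectors in ℝ³ form a basis for ℝ³, so dim(span{v₁,v₂,v₃}) = 3.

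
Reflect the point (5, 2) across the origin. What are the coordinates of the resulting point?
(-5, -2)

Reflection across origin: (5, 2) → (-5, -2)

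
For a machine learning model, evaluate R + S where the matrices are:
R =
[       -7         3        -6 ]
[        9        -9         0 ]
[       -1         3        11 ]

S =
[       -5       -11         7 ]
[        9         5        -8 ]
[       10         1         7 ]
R + S =
[      -12        -8         1 ]
[       18        -4        -8 ]
[        9         4        18 ]

Matrix addition is elementwise: (R+S)[i][j] = R[i][j] + S[i][j].
  (R+S)[0][0] = (-7) + (-5) = -12
  (R+S)[0][1] = (3) + (-11) = -8
  (R+S)[0][2] = (-6) + (7) = 1
  (R+S)[1][0] = (9) + (9) = 18
  (R+S)[1][1] = (-9) + (5) = -4
  (R+S)[1][2] = (0) + (-8) = -8
  (R+S)[2][0] = (-1) + (10) = 9
  (R+S)[2][1] = (3) + (1) = 4
  (R+S)[2][2] = (11) + (7) = 18
R + S =
[      -12        -8         1 ]
[       18        -4        -8 ]
[        9         4        18 ]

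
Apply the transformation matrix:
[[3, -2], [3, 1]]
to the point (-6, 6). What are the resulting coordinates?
(-30, -12)

Matrix multiplication:
[[3, -2], [3, 1]] × [-6, 6]ᵀ
= [3×-6 + -2×6, 3×-6 + 1×6]ᵀ
= [-30.0000, -12.0000]ᵀ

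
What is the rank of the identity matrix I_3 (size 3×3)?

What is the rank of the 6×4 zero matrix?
rank(I_3) = 3, rank(0) = 0

The identity I_3 has 3 columns that are the standard basis vectors e_1, …, e_3. These are linearly independent, so all 3 columns are pivots and rank(I_3) = 3.
The 6×4 zero matrix has every entry zero, so every row is the zero row and there are no pivots; rank(0) = 0.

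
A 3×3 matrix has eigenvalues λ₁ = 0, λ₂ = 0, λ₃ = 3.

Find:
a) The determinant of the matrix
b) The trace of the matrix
det = 0, trace = 3

Two standard eigenvalue identities:
- det(A) equals the product of the eigenvalues (counted with multiplicity).
- trace(A) equals the sum of the eigenvalues.
det(A) = (0)*(0)*(3) = 0.
trace(A) = 0 + 0 + 3 = 3.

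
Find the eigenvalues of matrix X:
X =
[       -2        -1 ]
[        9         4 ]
λ = 1, 1

Solve det(X - λI) = 0. For a 2×2 matrix the characteristic equation is λ² - (trace)λ + det = 0.
trace(X) = a + d = -2 + 4 = 2.
det(X) = a*d - b*c = (-2)*(4) - (-1)*(9) = -8 + 9 = 1.
Characteristic equation: λ² - (2)λ + (1) = 0.
Discriminant = (2)² - 4*(1) = 4 - 4 = 0.
λ = (2 ± √0) / 2 = (2 ± 0) / 2 = 1, 1.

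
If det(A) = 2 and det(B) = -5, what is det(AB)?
-10

Use the multiplicative property of determinants: det(AB) = det(A)*det(B).
det(AB) = (2)*(-5) = -10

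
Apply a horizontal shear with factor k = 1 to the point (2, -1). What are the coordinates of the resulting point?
(1, -1)

Shear matrix for horizontal shear with factor k = 1:
[[1, 1], [0, 1]]
Result: (2, -1) → (1, -1)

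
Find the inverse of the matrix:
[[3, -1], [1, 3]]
[[3/10, 1/10], [-1/10, 3/10]]

For [[a,b],[c,d]], inverse = (1/det)·[[d,-b],[-c,a]]
det = 3·3 - -1·1 = 10
Inverse = (1/10)·[[3, 1], [-1, 3]]
        = [[3/10, 1/10], [-1/10, 3/10]]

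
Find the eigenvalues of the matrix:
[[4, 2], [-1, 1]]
λ = 2 and λ = 3

Characteristic equation: det(A - λI) = 0
λ² - (trace)λ + (det) = 0
λ² - (5)λ + (6) = 0
λ² - 5λ + 6 = 0
Solving: λ = 2, 3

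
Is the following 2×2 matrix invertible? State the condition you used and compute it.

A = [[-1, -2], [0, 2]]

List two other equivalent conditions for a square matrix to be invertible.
Yes, invertible; det(A) = -2 ≠ 0. Equivalent conditions: rank(A) = 2; Ax = 0 has only the trivial solution; 0 is not an eigenvalue; the columns of A are linearly independent.

To check invertibility, compute det(A).
The given matrix is triangular, so det(A) equals the product of its diagonal entries = -2 ≠ 0.
Since det(A) ≠ 0, A is invertible.
Equivalent conditions for a square matrix A to be invertible:
- rank(A) = 2 (full rank).
- The homogeneous system Ax = 0 has only the trivial solution x = 0.
- 0 is not an eigenvalue of A.
- The columns (equivalently rows) of A are linearly independent.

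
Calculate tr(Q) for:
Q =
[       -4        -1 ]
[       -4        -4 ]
tr(Q) = -4 - 4 = -8

The trace of a square matrix is the sum of its diagonal entries.
Diagonal entries of Q: Q[0][0] = -4, Q[1][1] = -4.
tr(Q) = -4 - 4 = -8.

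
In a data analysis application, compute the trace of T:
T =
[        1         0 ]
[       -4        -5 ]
tr(T) = 1 - 5 = -4

The trace of a square matrix is the sum of its diagonal entries.
Diagonal entries of T: T[0][0] = 1, T[1][1] = -5.
tr(T) = 1 - 5 = -4.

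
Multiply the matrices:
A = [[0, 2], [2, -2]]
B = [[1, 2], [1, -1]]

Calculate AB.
[[2, -2], [0, 6]]

Each entry (i,j) of AB = sum over k of A[i][k]*B[k][j].
(AB)[0][0] = (0)*(1) + (2)*(1) = 2
(AB)[0][1] = (0)*(2) + (2)*(-1) = -2
(AB)[1][0] = (2)*(1) + (-2)*(1) = 0
(AB)[1][1] = (2)*(2) + (-2)*(-1) = 6
AB = [[2, -2], [0, 6]]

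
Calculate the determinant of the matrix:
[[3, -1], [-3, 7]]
18

For a 2×2 matrix [[a, b], [c, d]], det = ad - bc
det = (3)(7) - (-1)(-3) = 21 - 3 = 18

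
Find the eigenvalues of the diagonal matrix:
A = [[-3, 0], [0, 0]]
λ₁ = -3, λ₂ = 0

The characteristic polynomial of A is det(A - λI) = (-3 - λ)(0 - λ) = 0.
The roots are λ = -3 and λ = 0, so the eigenvalues are the diagonal entries.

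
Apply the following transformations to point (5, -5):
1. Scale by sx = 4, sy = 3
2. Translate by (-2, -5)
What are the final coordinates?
(18, -20)

Step 1: Scale (5, -5) by (sx, sy) = (4, 3) → (20, -15)
Step 2: Translate by (-2, -5) → (18, -20)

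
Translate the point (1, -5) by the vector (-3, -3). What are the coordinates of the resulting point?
(-2, -8)

Translation by (-3, -3):
x' = 1 + -3 = -2
y' = -5 + -3 = -8
Homogeneous matrix: [[1, 0, -3], [0, 1, -3], [0, 0, 1]]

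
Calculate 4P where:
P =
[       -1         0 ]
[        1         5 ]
4P =
[       -4         0 ]
[        4        20 ]

Scalar multiplication is elementwise: (4P)[i][j] = 4 * P[i][j].
  (4P)[0][0] = 4 * (-1) = -4
  (4P)[0][1] = 4 * (0) = 0
  (4P)[1][0] = 4 * (1) = 4
  (4P)[1][1] = 4 * (5) = 20
4P =
[       -4         0 ]
[        4        20 ]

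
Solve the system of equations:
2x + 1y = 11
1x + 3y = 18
x = 3, y = 5

Use elimination (row reduction):
Equation 1: 2x + 1y = 11.
Equation 2: 1x + 3y = 18.
Multiply Eq1 by 1 and Eq2 by 2: 2x + 1y = 11;  2x + 6y = 36.
Subtract: (5)y = 25, so y = 5.
Back-substitute into Eq1: 2x + 1*(5) = 11, so x = 3.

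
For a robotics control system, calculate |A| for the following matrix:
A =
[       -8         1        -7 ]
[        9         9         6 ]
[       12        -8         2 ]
det(A) = 786

Expand along row 0 (cofactor expansion): det(A) = a*(e*i - f*h) - b*(d*i - f*g) + c*(d*h - e*g), where the 3×3 is [[a, b, c], [d, e, f], [g, h, i]].
Minor M_00 = (9)*(2) - (6)*(-8) = 18 + 48 = 66.
Minor M_01 = (9)*(2) - (6)*(12) = 18 - 72 = -54.
Minor M_02 = (9)*(-8) - (9)*(12) = -72 - 108 = -180.
det(A) = (-8)*(66) - (1)*(-54) + (-7)*(-180) = -528 + 54 + 1260 = 786.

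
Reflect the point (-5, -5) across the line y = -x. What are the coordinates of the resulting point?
(5, 5)

Reflection across line y = -x: (-5, -5) → (5, 5)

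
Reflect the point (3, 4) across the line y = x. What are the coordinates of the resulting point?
(4, 3)

Reflection across line y = x: (3, 4) → (4, 3)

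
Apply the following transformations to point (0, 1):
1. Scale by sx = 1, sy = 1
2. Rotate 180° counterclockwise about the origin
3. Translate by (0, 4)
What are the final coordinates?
(0, 3)

Step 1: Scale → (0, 1)
Step 2: Rotate 180° → (0, -1)
Step 3: Translate → (0, 3)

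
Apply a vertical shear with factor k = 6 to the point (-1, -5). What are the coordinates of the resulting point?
(-1, -11)

Shear matrix for vertical shear with factor k = 6:
[[1, 0], [6, 1]]
Result: (-1, -5) → (-1, -11)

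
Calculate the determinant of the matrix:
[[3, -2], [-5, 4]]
2

For a 2×2 matrix [[a, b], [c, d]], det = ad - bc
det = (3)(4) - (-2)(-5) = 12 - 10 = 2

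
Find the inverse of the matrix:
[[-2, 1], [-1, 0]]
[[0, -1], [1, -2]]

For [[a,b],[c,d]], inverse = (1/det)·[[d,-b],[-c,a]]
det = -2·0 - 1·-1 = 1
Inverse = (1/1)·[[0, -1], [1, -2]]
        = [[0, -1], [1, -2]]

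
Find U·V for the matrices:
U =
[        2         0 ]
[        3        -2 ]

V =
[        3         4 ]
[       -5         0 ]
UV =
[        6         8 ]
[       19        12 ]

Matrix multiplication: (UV)[i][j] = sum over k of U[i][k] * V[k][j].
  (UV)[0][0] = (2)*(3) + (0)*(-5) = 6
  (UV)[0][1] = (2)*(4) + (0)*(0) = 8
  (UV)[1][0] = (3)*(3) + (-2)*(-5) = 19
  (UV)[1][1] = (3)*(4) + (-2)*(0) = 12
UV =
[        6         8 ]
[       19        12 ]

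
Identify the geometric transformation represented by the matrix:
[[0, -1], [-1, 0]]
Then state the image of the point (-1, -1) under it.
reflection across the line y = -x; image of (-1, -1) is (1, 1)

This is a symmetric orthogonal matrix with determinant -1, which characterizes a reflection in ℝ².
The matrix [[0, -1], [-1, 0]] represents: reflection across the line y = -x.
Applying it to (-1, -1): [0·-1 + -1·-1, -1·-1 + 0·-1] = (1, 1).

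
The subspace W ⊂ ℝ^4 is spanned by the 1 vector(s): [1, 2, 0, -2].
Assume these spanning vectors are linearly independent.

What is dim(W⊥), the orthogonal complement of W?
dim(W⊥) = 3

For any subspace W of ℝ^n, dim(W) + dim(W⊥) = n (the whole-space dimension).
Here the given 1 vectors are linearly independent, so dim(W) = 1.
Thus dim(W⊥) = n - dim(W) = 4 - 1 = 3.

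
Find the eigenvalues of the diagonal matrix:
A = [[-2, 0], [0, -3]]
λ₁ = -2, λ₂ = -3

The characteristic polynomial of A is det(A - λI) = (-2 - λ)(-3 - λ) = 0.
The roots are λ = -2 and λ = -3, so the eigenvalues are the diagonal entries.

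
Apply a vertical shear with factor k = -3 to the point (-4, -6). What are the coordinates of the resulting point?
(-4, 6)

Shear matrix for vertical shear with factor k = -3:
[[1, 0], [-3, 1]]
Result: (-4, -6) → (-4, 6)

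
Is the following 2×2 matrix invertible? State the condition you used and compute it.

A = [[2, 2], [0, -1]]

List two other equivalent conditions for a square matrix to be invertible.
Yes, invertible; det(A) = -2 ≠ 0. Equivalent conditions: rank(A) = 2; Ax = 0 has only the trivial solution; 0 is not an eigenvalue; the columns of A are linearly independent.

To check invertibility, compute det(A).
The given matrix is triangular, so det(A) equals the product of its diagonal entries = -2 ≠ 0.
Since det(A) ≠ 0, A is invertible.
Equivalent conditions for a square matrix A to be invertible:
- rank(A) = 2 (full rank).
- The homogeneous system Ax = 0 has only the trivial solution x = 0.
- 0 is not an eigenvalue of A.
- The columns (equivalently rows) of A are linearly independent.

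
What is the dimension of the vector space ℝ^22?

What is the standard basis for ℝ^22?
Dimension = 22; standard basis = {e_1, e_2, e_3, …, e_22}

ℝ^22 is the space of 22-tuples of real numbers; its dimension is 22.
The standard basis consists of 22 vectors: e_1, e_2, e_3, …, e_22, where e_i is the vector with 1 in position i and 0 elsewhere.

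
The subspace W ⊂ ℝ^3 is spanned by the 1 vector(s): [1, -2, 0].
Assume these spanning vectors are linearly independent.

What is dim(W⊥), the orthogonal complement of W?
dim(W⊥) = 2

For any subspace W of ℝ^n, dim(W) + dim(W⊥) = n (the whole-space dimension).
Here the given 1 vectors are linearly independent, so dim(W) = 1.
Thus dim(W⊥) = n - dim(W) = 3 - 1 = 2.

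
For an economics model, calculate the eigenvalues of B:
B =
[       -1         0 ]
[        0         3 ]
λ = -1, 3

Solve det(B - λI) = 0. For a 2×2 matrix the characteristic equation is λ² - (trace)λ + det = 0.
trace(B) = a + d = -1 + 3 = 2.
det(B) = a*d - b*c = (-1)*(3) - (0)*(0) = -3 - 0 = -3.
Characteristic equation: λ² - (2)λ + (-3) = 0.
Discriminant = (2)² - 4*(-3) = 4 + 12 = 16.
λ = (2 ± √16) / 2 = (2 ± 4) / 2 = -1, 3.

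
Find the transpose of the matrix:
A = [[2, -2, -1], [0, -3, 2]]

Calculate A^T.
[[2, 0], [-2, -3], [-1, 2]]

The transpose sends entry (i,j) to (j,i); rows become columns.
Row 0 of A: [2, -2, -1] -> column 0 of A^T.
Row 1 of A: [0, -3, 2] -> column 1 of A^T.
A^T = [[2, 0], [-2, -3], [-1, 2]]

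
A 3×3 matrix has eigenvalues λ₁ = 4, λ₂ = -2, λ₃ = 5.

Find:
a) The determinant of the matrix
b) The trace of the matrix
det = -40, trace = 7

Two standard eigenvalue identities:
- det(A) equals the product of the eigenvalues (counted with multiplicity).
- trace(A) equals the sum of the eigenvalues.
det(A) = (4)*(-2)*(5) = -40.
trace(A) = 4 - 2 + 5 = 7.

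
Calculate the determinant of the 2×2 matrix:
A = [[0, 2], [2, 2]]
-4

For A = [[a, b], [c, d]], det(A) = a*d - b*c.
det(A) = (0)*(2) - (2)*(2) = 0 - 4 = -4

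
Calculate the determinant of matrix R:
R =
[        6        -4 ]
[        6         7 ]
det(R) = 66

For a 2×2 matrix [[a, b], [c, d]], det = a*d - b*c.
det(R) = (6)*(7) - (-4)*(6) = 42 + 24 = 66.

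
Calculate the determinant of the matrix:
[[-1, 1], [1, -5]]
4

For a 2×2 matrix [[a, b], [c, d]], det = ad - bc
det = (-1)(-5) - (1)(1) = 5 - 1 = 4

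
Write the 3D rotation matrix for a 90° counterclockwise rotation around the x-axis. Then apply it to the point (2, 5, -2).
R = [[1, 0, 0], [0, 0, -1], [0, 1, 0]]; R·(2, 5, -2) = (2, 2, 5)

Rotation matrix for 90° around x-axis:
cos(90°) = 0, sin(90°) = 1
R = [[1, 0, 0], [0, 0, -1], [0, 1, 0]]
Apply to (2, 5, -2): R·[2, 5, -2]ᵀ = (2, 2, 5)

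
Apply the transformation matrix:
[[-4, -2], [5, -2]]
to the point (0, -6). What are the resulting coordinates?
(12, 12)

Matrix multiplication:
[[-4, -2], [5, -2]] × [0, -6]ᵀ
= [-4×0 + -2×-6, 5×0 + -2×-6]ᵀ
= [12.0000, 12.0000]ᵀ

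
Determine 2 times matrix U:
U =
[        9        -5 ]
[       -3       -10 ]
2U =
[       18       -10 ]
[       -6       -20 ]

Scalar multiplication is elementwise: (2U)[i][j] = 2 * U[i][j].
  (2U)[0][0] = 2 * (9) = 18
  (2U)[0][1] = 2 * (-5) = -10
  (2U)[1][0] = 2 * (-3) = -6
  (2U)[1][1] = 2 * (-10) = -20
2U =
[       18       -10 ]
[       -6       -20 ]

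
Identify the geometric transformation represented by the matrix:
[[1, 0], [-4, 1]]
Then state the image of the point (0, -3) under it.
vertical shear with factor -4; image of (0, -3) is (0, -3)

The matrix [[1, 0], [k, 1]] sends (x, y) to (x, -4x + y), leaving the x-coordinate fixed: a vertical shear.
The matrix [[1, 0], [-4, 1]] represents: vertical shear with factor -4.
Applying it to (0, -3): [1·0 + 0·-3, -4·0 + 1·-3] = (0, -3).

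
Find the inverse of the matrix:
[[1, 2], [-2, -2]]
[[-1, -1], [1, 1/2]]

For [[a,b],[c,d]], inverse = (1/det)·[[d,-b],[-c,a]]
det = 1·-2 - 2·-2 = 2
Inverse = (1/2)·[[-2, -2], [2, 1]]
        = [[-1, -1], [1, 1/2]]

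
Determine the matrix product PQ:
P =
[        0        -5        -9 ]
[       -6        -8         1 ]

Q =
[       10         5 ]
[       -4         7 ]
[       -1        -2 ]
PQ =
[       29       -17 ]
[      -29       -88 ]

Matrix multiplication: (PQ)[i][j] = sum over k of P[i][k] * Q[k][j].
  (PQ)[0][0] = (0)*(10) + (-5)*(-4) + (-9)*(-1) = 29
  (PQ)[0][1] = (0)*(5) + (-5)*(7) + (-9)*(-2) = -17
  (PQ)[1][0] = (-6)*(10) + (-8)*(-4) + (1)*(-1) = -29
  (PQ)[1][1] = (-6)*(5) + (-8)*(7) + (1)*(-2) = -88
PQ =
[       29       -17 ]
[      -29       -88 ]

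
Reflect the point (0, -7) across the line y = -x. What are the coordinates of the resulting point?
(7, 0)

Reflection across line y = -x: (0, -7) → (7, 0)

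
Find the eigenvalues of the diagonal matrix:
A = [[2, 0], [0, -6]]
λ₁ = 2, λ₂ = -6

The characteristic polynomial of A is det(A - λI) = (2 - λ)(-6 - λ) = 0.
The roots are λ = 2 and λ = -6, so the eigenvalues are the diagonal entries.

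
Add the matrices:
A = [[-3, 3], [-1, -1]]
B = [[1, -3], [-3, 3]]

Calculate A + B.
[[-2, 0], [-4, 2]]

Add corresponding elements:
(-3)+(1)=-2
(3)+(-3)=0
(-1)+(-3)=-4
(-1)+(3)=2
A + B = [[-2, 0], [-4, 2]]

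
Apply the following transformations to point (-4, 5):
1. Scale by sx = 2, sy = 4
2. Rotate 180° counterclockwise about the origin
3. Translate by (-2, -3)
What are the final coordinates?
(6, -23)

Step 1: Scale → (-8, 20)
Step 2: Rotate 180° → (8, -20)
Step 3: Translate → (6, -23)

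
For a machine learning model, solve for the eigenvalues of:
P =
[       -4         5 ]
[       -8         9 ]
λ = 1, 4

Solve det(P - λI) = 0. For a 2×2 matrix the characteristic equation is λ² - (trace)λ + det = 0.
trace(P) = a + d = -4 + 9 = 5.
det(P) = a*d - b*c = (-4)*(9) - (5)*(-8) = -36 + 40 = 4.
Characteristic equation: λ² - (5)λ + (4) = 0.
Discriminant = (5)² - 4*(4) = 25 - 16 = 9.
λ = (5 ± √9) / 2 = (5 ± 3) / 2 = 1, 4.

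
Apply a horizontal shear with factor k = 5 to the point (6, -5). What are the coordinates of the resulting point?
(-19, -5)

Shear matrix for horizontal shear with factor k = 5:
[[1, 5], [0, 1]]
Result: (6, -5) → (-19, -5)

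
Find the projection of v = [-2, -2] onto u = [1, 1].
[-2, -2]

The projection of v onto u is proj_u(v) = ((v·u) / (u·u)) · u.
v·u = (-2)*(1) + (-2)*(1) = -4.
u·u = (1)*(1) + (1)*(1) = 2.
coefficient = -4 / 2 = -2.
proj_u(v) = -2 · [1, 1] = [-2, -2].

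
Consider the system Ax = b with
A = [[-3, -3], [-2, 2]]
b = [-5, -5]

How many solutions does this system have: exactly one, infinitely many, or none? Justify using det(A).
Exactly one solution

Compute det(A) = (-3)*(2) - (-3)*(-2) = -12.
Because det(A) ≠ 0, A is invertible and Ax = b has a unique solution for every b (here x = A⁻¹ b).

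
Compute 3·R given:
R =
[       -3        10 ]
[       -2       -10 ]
3R =
[       -9        30 ]
[       -6       -30 ]

Scalar multiplication is elementwise: (3R)[i][j] = 3 * R[i][j].
  (3R)[0][0] = 3 * (-3) = -9
  (3R)[0][1] = 3 * (10) = 30
  (3R)[1][0] = 3 * (-2) = -6
  (3R)[1][1] = 3 * (-10) = -30
3R =
[       -9        30 ]
[       -6       -30 ]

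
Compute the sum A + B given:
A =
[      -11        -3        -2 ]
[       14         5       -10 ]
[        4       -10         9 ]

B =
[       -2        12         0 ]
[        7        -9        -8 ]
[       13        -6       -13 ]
A + B =
[      -13         9        -2 ]
[       21        -4       -18 ]
[       17       -16        -4 ]

Matrix addition is elementwise: (A+B)[i][j] = A[i][j] + B[i][j].
  (A+B)[0][0] = (-11) + (-2) = -13
  (A+B)[0][1] = (-3) + (12) = 9
  (A+B)[0][2] = (-2) + (0) = -2
  (A+B)[1][0] = (14) + (7) = 21
  (A+B)[1][1] = (5) + (-9) = -4
  (A+B)[1][2] = (-10) + (-8) = -18
  (A+B)[2][0] = (4) + (13) = 17
  (A+B)[2][1] = (-10) + (-6) = -16
  (A+B)[2][2] = (9) + (-13) = -4
A + B =
[      -13         9        -2 ]
[       21        -4       -18 ]
[       17       -16        -4 ]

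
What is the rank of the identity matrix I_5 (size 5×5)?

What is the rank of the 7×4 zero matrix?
rank(I_5) = 5, rank(0) = 0

The identity I_5 has 5 columns that are the standard basis vectors e_1, …, e_5. These are linearly independent, so all 5 columns are pivots and rank(I_5) = 5.
The 7×4 zero matrix has every entry zero, so every row is the zero row and there are no pivots; rank(0) = 0.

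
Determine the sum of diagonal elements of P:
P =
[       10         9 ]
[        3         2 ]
tr(P) = 10 + 2 = 12

The trace of a square matrix is the sum of its diagonal entries.
Diagonal entries of P: P[0][0] = 10, P[1][1] = 2.
tr(P) = 10 + 2 = 12.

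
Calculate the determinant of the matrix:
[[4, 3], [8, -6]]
-48

For a 2×2 matrix [[a, b], [c, d]], det = ad - bc
det = (4)(-6) - (3)(8) = -24 - 24 = -48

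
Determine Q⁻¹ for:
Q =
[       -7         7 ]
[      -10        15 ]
det(Q) = -35
Q⁻¹ =
[     -3/7       1/5 ]
[     -2/7       1/5 ]

For a 2×2 matrix Q = [[a, b], [c, d]] with det(Q) ≠ 0, Q⁻¹ = (1/det(Q)) * [[d, -b], [-c, a]].
det(Q) = (-7)*(15) - (7)*(-10) = -105 + 70 = -35.
Q⁻¹ = (1/-35) * [[15, -7], [10, -7]].
Dividing each entry by -35 and reducing:
Q⁻¹ =
[     -3/7       1/5 ]
[     -2/7       1/5 ]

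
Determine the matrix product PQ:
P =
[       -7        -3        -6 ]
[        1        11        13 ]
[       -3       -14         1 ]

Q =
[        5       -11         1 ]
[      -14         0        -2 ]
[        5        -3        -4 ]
PQ =
[      -23        95        23 ]
[      -84       -50       -73 ]
[      186        30        21 ]

Matrix multiplication: (PQ)[i][j] = sum over k of P[i][k] * Q[k][j].
  (PQ)[0][0] = (-7)*(5) + (-3)*(-14) + (-6)*(5) = -23
  (PQ)[0][1] = (-7)*(-11) + (-3)*(0) + (-6)*(-3) = 95
  (PQ)[0][2] = (-7)*(1) + (-3)*(-2) + (-6)*(-4) = 23
  (PQ)[1][0] = (1)*(5) + (11)*(-14) + (13)*(5) = -84
  (PQ)[1][1] = (1)*(-11) + (11)*(0) + (13)*(-3) = -50
  (PQ)[1][2] = (1)*(1) + (11)*(-2) + (13)*(-4) = -73
  (PQ)[2][0] = (-3)*(5) + (-14)*(-14) + (1)*(5) = 186
  (PQ)[2][1] = (-3)*(-11) + (-14)*(0) + (1)*(-3) = 30
  (PQ)[2][2] = (-3)*(1) + (-14)*(-2) + (1)*(-4) = 21
PQ =
[      -23        95        23 ]
[      -84       -50       -73 ]
[      186        30        21 ]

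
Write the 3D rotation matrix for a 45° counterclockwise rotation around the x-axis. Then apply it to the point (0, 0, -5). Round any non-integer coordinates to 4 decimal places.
R = [[1, 0, 0], [0, √2/2, -√2/2], [0, √2/2, √2/2]]; R·(0, 0, -5) = (0.0000, 3.5355, -3.5355)

Rotation matrix for 45° around x-axis:
cos(45°) = √2/2, sin(45°) = √2/2
R = [[1, 0, 0], [0, √2/2, -√2/2], [0, √2/2, √2/2]]
Apply to (0, 0, -5): R·[0, 0, -5]ᵀ = (0.0000, 3.5355, -3.5355)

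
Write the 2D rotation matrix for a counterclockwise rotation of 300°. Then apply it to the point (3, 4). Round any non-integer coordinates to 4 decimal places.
R = [[1/2, √3/2], [-√3/2, 1/2]]; R·(3, 4) = (4.9641, -0.5981)

Rotation matrix formula: R(θ) = [[cos θ, -sin θ], [sin θ, cos θ]]
For θ = 300°:
cos(300°) = 1/2
sin(300°) = -√3/2
R = [[1/2, √3/2], [-√3/2, 1/2]]
Apply to (3, 4): [1/2·3 + (√3/2)·4, -√3/2·3 + 1/2·4] = (4.9641, -0.5981)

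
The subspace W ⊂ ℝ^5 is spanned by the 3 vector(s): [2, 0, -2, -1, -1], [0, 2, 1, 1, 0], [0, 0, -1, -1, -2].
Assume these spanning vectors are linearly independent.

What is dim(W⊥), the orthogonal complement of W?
dim(W⊥) = 2

For any subspace W of ℝ^n, dim(W) + dim(W⊥) = n (the whole-space dimension).
Here the given 3 vectors are linearly independent, so dim(W) = 3.
Thus dim(W⊥) = n - dim(W) = 5 - 3 = 2.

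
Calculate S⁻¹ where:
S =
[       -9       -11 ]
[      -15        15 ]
det(S) = -300
S⁻¹ =
[    -1/20   -11/300 ]
[    -1/20     3/100 ]

For a 2×2 matrix S = [[a, b], [c, d]] with det(S) ≠ 0, S⁻¹ = (1/det(S)) * [[d, -b], [-c, a]].
det(S) = (-9)*(15) - (-11)*(-15) = -135 - 165 = -300.
S⁻¹ = (1/-300) * [[15, 11], [15, -9]].
Dividing each entry by -300 and reducing:
S⁻¹ =
[    -1/20   -11/300 ]
[    -1/20     3/100 ]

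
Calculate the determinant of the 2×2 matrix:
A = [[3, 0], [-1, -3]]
-9

For A = [[a, b], [c, d]], det(A) = a*d - b*c.
det(A) = (3)*(-3) - (0)*(-1) = -9 - 0 = -9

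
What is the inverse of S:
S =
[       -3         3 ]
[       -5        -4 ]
det(S) = 27
S⁻¹ =
[    -4/27      -1/9 ]
[     5/27      -1/9 ]

For a 2×2 matrix S = [[a, b], [c, d]] with det(S) ≠ 0, S⁻¹ = (1/det(S)) * [[d, -b], [-c, a]].
det(S) = (-3)*(-4) - (3)*(-5) = 12 + 15 = 27.
S⁻¹ = (1/27) * [[-4, -3], [5, -3]].
Dividing each entry by 27 and reducing:
S⁻¹ =
[    -4/27      -1/9 ]
[     5/27      -1/9 ]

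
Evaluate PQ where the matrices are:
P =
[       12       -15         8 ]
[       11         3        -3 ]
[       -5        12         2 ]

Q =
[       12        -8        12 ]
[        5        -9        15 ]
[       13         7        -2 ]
PQ =
[      173        95       -97 ]
[      108      -136       183 ]
[       26       -54       116 ]

Matrix multiplication: (PQ)[i][j] = sum over k of P[i][k] * Q[k][j].
  (PQ)[0][0] = (12)*(12) + (-15)*(5) + (8)*(13) = 173
  (PQ)[0][1] = (12)*(-8) + (-15)*(-9) + (8)*(7) = 95
  (PQ)[0][2] = (12)*(12) + (-15)*(15) + (8)*(-2) = -97
  (PQ)[1][0] = (11)*(12) + (3)*(5) + (-3)*(13) = 108
  (PQ)[1][1] = (11)*(-8) + (3)*(-9) + (-3)*(7) = -136
  (PQ)[1][2] = (11)*(12) + (3)*(15) + (-3)*(-2) = 183
  (PQ)[2][0] = (-5)*(12) + (12)*(5) + (2)*(13) = 26
  (PQ)[2][1] = (-5)*(-8) + (12)*(-9) + (2)*(7) = -54
  (PQ)[2][2] = (-5)*(12) + (12)*(15) + (2)*(-2) = 116
PQ =
[      173        95       -97 ]
[      108      -136       183 ]
[       26       -54       116 ]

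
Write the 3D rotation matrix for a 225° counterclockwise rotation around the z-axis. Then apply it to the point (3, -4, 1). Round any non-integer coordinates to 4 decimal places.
R = [[-√2/2, √2/2, 0], [-√2/2, -√2/2, 0], [0, 0, 1]]; R·(3, -4, 1) = (-4.9497, 0.7071, 1.0000)

Rotation matrix for 225° around z-axis:
cos(225°) = -√2/2, sin(225°) = -√2/2
R = [[-√2/2, √2/2, 0], [-√2/2, -√2/2, 0], [0, 0, 1]]
Apply to (3, -4, 1): R·[3, -4, 1]ᵀ = (-4.9497, 0.7071, 1.0000)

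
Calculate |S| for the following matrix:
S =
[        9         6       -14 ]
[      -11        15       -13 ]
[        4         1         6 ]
det(S) = 2005

Expand along row 0 (cofactor expansion): det(S) = a*(e*i - f*h) - b*(d*i - f*g) + c*(d*h - e*g), where the 3×3 is [[a, b, c], [d, e, f], [g, h, i]].
Minor M_00 = (15)*(6) - (-13)*(1) = 90 + 13 = 103.
Minor M_01 = (-11)*(6) - (-13)*(4) = -66 + 52 = -14.
Minor M_02 = (-11)*(1) - (15)*(4) = -11 - 60 = -71.
det(S) = (9)*(103) - (6)*(-14) + (-14)*(-71) = 927 + 84 + 994 = 2005.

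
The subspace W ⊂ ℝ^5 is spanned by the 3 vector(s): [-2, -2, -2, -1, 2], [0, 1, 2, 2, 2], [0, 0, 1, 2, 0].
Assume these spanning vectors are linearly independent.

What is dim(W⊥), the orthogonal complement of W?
dim(W⊥) = 2

For any subspace W of ℝ^n, dim(W) + dim(W⊥) = n (the whole-space dimension).
Here the given 3 vectors are linearly independent, so dim(W) = 3.
Thus dim(W⊥) = n - dim(W) = 5 - 3 = 2.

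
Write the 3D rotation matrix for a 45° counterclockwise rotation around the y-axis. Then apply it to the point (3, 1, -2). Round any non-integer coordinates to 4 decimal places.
R = [[√2/2, 0, √2/2], [0, 1, 0], [-√2/2, 0, √2/2]]; R·(3, 1, -2) = (0.7071, 1.0000, -3.5355)

Rotation matrix for 45° around y-axis:
cos(45°) = √2/2, sin(45°) = √2/2
R = [[√2/2, 0, √2/2], [0, 1, 0], [-√2/2, 0, √2/2]]
Apply to (3, 1, -2): R·[3, 1, -2]ᵀ = (0.7071, 1.0000, -3.5355)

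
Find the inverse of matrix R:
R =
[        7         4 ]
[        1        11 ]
det(R) = 73
R⁻¹ =
[    11/73     -4/73 ]
[    -1/73      7/73 ]

For a 2×2 matrix R = [[a, b], [c, d]] with det(R) ≠ 0, R⁻¹ = (1/det(R)) * [[d, -b], [-c, a]].
det(R) = (7)*(11) - (4)*(1) = 77 - 4 = 73.
R⁻¹ = (1/73) * [[11, -4], [-1, 7]].
Dividing each entry by 73 and reducing:
R⁻¹ =
[    11/73     -4/73 ]
[    -1/73      7/73 ]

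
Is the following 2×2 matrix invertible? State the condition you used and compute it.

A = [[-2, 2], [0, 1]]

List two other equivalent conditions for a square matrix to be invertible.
Yes, invertible; det(A) = -2 ≠ 0. Equivalent conditions: rank(A) = 2; Ax = 0 has only the trivial solution; 0 is not an eigenvalue; the columns of A are linearly independent.

To check invertibility, compute det(A).
The given matrix is triangular, so det(A) equals the product of its diagonal entries = -2 ≠ 0.
Since det(A) ≠ 0, A is invertible.
Equivalent conditions for a square matrix A to be invertible:
- rank(A) = 2 (full rank).
- The homogeneous system Ax = 0 has only the trivial solution x = 0.
- 0 is not an eigenvalue of A.
- The columns (equivalently rows) of A are linearly independent.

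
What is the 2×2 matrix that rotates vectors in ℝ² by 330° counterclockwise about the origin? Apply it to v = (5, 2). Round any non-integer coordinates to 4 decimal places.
R = [[√3/2, 1/2], [-1/2, √3/2]]; R·v = (5.3301, -0.7679)

A counterclockwise rotation by angle θ in ℝ² has matrix R(θ) = [[cos θ, -sin θ], [sin θ, cos θ]].
For θ = 330°: cos θ = √3/2, sin θ = -1/2.
R(330°) = [[√3/2, 1/2], [-1/2, √3/2]].
R·v = [√3/2·5 + (1/2)·2, -1/2·5 + √3/2·2] = (5.3301, -0.7679).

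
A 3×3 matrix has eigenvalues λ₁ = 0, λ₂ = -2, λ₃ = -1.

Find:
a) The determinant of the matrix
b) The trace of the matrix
det = 0, trace = -3

Two standard eigenvalue identities:
- det(A) equals the product of the eigenvalues (counted with multiplicity).
- trace(A) equals the sum of the eigenvalues.
det(A) = (0)*(-2)*(-1) = 0.
trace(A) = 0 - 2 - 1 = -3.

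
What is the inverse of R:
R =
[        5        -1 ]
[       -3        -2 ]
det(R) = -13
R⁻¹ =
[     2/13     -1/13 ]
[    -3/13     -5/13 ]

For a 2×2 matrix R = [[a, b], [c, d]] with det(R) ≠ 0, R⁻¹ = (1/det(R)) * [[d, -b], [-c, a]].
det(R) = (5)*(-2) - (-1)*(-3) = -10 - 3 = -13.
R⁻¹ = (1/-13) * [[-2, 1], [3, 5]].
Dividing each entry by -13 and reducing:
R⁻¹ =
[     2/13     -1/13 ]
[    -3/13     -5/13 ]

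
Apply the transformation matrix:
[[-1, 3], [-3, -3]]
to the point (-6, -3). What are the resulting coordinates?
(-3, 27)

Matrix multiplication:
[[-1, 3], [-3, -3]] × [-6, -3]ᵀ
= [-1×-6 + 3×-3, -3×-6 + -3×-3]ᵀ
= [-3.0000, 27.0000]ᵀ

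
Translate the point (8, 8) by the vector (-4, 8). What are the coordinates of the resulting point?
(4, 16)

Translation by (-4, 8):
x' = 8 + -4 = 4
y' = 8 + 8 = 16
Homogeneous matrix: [[1, 0, -4], [0, 1, 8], [0, 0, 1]]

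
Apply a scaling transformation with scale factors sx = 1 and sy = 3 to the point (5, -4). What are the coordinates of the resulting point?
(5, -12)

Scaling matrix:
[[1, 0], [0, 3]]
Result: (5 × 1, -4 × 3) = (5, -12)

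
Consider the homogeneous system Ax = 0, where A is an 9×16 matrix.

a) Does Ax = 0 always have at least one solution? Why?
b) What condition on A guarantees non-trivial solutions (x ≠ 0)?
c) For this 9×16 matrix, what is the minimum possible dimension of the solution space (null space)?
a) Yes, x = 0 is always a solution. b) When A has linearly dependent columns (rank < n). c) Minimum nullity = 7.

a) x = 0 satisfies A·0 = 0, so the zero vector is always a solution.
b) Non-trivial solutions exist iff the columns of A are linearly dependent, equivalently rank(A) < n (the number of columns).
c) By rank-nullity, rank(A) + nullity(A) = n = 16. Since A has only 9 rows, rank(A) ≤ 9, so nullity(A) ≥ 16 - 9 = 7.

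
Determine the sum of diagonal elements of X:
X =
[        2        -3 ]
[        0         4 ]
tr(X) = 2 + 4 = 6

The trace of a square matrix is the sum of its diagonal entries.
Diagonal entries of X: X[0][0] = 2, X[1][1] = 4.
tr(X) = 2 + 4 = 6.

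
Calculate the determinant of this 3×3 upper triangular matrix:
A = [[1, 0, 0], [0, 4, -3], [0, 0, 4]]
16

The determinant of a triangular matrix is the product of its diagonal entries (the off-diagonal entries above the diagonal do not affect it).
det(A) = (1) * (4) * (4) = 16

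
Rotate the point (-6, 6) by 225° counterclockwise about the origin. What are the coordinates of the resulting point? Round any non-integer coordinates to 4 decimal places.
(8.4853, 0.0000)

Rotation matrix R(θ) = [[cos θ, -sin θ], [sin θ, cos θ]]; for θ = 225°:
R = [[-√2/2, √2/2], [-√2/2, -√2/2]]
Result: R × [-6, 6]ᵀ = [-√2/2·-6 + (√2/2)·6, -√2/2·-6 + (-√2/2)·6]ᵀ = (8.4853, 0.0000)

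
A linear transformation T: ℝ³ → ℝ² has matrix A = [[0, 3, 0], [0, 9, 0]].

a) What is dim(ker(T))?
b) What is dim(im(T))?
dim(ker) = 2, dim(im) = 1

Observe that row 2 = 3 × row 1 (so the rows are linearly dependent).
Thus rank(A) = 1 (only one linearly independent row).
dim(im(T)) = rank(A) = 1.
By the rank-nullity theorem applied to T: ℝ³ → ℝ², rank(A) + nullity(A) = 3 (the domain dimension), so dim(ker(T)) = 3 - 1 = 2.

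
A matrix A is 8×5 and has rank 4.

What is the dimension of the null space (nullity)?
1

The rank-nullity theorem for an m×n matrix states:
rank(A) + nullity(A) = n (the number of columns).
Here n = 5 and rank(A) = 4, so nullity(A) = 5 - 4 = 1.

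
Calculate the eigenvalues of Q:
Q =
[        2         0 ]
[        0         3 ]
λ = 2, 3

Solve det(Q - λI) = 0. For a 2×2 matrix the characteristic equation is λ² - (trace)λ + det = 0.
trace(Q) = a + d = 2 + 3 = 5.
det(Q) = a*d - b*c = (2)*(3) - (0)*(0) = 6 - 0 = 6.
Characteristic equation: λ² - (5)λ + (6) = 0.
Discriminant = (5)² - 4*(6) = 25 - 24 = 1.
λ = (5 ± √1) / 2 = (5 ± 1) / 2 = 2, 3.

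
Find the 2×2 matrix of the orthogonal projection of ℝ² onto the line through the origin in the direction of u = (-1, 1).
[[1/2, -1/2], [-1/2, 1/2]]

The orthogonal projection onto the line spanned by a nonzero vector u = (a, b) has matrix P = (u uᵀ) / (uᵀ u) = (1/(a² + b²)) · [[a², ab], [ab, b²]].
Here u = (-1, 1), so a² + b² = 1 + 1 = 2.
P = (1/2) · [[1, -1], [-1, 1]] = [[1/2, -1/2], [-1/2, 1/2]].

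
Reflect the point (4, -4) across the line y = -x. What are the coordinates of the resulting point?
(4, -4)

Reflection across line y = -x: (4, -4) → (4, -4)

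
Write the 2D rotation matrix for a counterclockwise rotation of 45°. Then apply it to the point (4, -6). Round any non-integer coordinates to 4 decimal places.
R = [[√2/2, -√2/2], [√2/2, √2/2]]; R·(4, -6) = (7.0711, -1.4142)

Rotation matrix formula: R(θ) = [[cos θ, -sin θ], [sin θ, cos θ]]
For θ = 45°:
cos(45°) = √2/2
sin(45°) = √2/2
R = [[√2/2, -√2/2], [√2/2, √2/2]]
Apply to (4, -6): [√2/2·4 + (-√2/2)·-6, √2/2·4 + √2/2·-6] = (7.0711, -1.4142)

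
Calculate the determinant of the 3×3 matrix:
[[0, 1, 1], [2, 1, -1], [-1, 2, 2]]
2

Expansion along first row:
det = 0·det([[1,-1],[2,2]]) - 1·det([[2,-1],[-1,2]]) + 1·det([[2,1],[-1,2]])
    = 0·(1·2 - -1·2) - 1·(2·2 - -1·-1) + 1·(2·2 - 1·-1)
    = 0·4 - 1·3 + 1·5
    = 0 + -3 + 5 = 2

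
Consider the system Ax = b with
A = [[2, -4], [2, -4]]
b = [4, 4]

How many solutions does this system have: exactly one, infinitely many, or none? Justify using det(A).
Infinitely many solutions

det(A) = (2)*(-4) - (-4)*(2) = 0, so A is singular (column 2 is -2 times column 1).
b = [4, 4] = 2 * column 1 of A, so b lies in the column space of A.
A singular matrix whose right-hand side is in its column space gives a 1-parameter family of solutions — infinitely many.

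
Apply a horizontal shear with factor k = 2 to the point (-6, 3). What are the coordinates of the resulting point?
(0, 3)

Shear matrix for horizontal shear with factor k = 2:
[[1, 2], [0, 1]]
Result: (-6, 3) → (0, 3)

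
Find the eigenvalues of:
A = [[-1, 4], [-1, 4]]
λ = 0, 3

Solve det(A - λI) = 0. For a 2×2 matrix this is λ² - (trace)λ + det = 0.
trace(A) = -1 + 4 = 3.
det(A) = (-1)*(4) - (4)*(-1) = -4 + 4 = 0.
Characteristic equation: λ² - (3)λ + (0) = 0.
Discriminant: (3)² - 4*(0) = 9 - 0 = 9.
Roots: λ = (3 ± √9) / 2 = 0, 3.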